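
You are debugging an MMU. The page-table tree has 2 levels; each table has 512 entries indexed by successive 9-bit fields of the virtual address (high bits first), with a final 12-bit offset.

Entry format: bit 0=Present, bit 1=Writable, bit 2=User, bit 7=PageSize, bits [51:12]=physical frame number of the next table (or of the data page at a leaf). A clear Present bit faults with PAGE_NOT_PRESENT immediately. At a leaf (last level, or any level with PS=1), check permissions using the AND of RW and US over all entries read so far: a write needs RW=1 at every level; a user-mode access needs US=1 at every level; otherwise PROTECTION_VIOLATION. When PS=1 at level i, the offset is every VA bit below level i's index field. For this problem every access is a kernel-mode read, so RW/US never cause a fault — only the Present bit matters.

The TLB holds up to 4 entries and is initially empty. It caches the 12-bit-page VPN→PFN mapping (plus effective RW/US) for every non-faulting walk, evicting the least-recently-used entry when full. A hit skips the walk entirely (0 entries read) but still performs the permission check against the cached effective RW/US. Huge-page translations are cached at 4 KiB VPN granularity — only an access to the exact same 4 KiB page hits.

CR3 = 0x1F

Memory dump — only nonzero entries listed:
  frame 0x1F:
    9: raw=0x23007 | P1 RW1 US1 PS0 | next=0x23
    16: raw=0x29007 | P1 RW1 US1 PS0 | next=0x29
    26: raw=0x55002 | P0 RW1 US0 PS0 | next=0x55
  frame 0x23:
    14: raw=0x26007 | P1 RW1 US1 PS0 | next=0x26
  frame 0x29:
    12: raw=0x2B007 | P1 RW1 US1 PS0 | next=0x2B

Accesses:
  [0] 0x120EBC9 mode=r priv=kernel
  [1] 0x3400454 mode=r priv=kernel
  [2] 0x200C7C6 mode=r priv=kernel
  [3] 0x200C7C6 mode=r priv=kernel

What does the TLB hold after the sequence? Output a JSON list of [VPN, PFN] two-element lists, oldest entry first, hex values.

Walk each access:
#0 VA=0x120EBC9 (r,kernel):
  L0 @0x1F[9] → 0x23007  P=1,RW=1,US=1,PS=0
  L1 @0x23[14] → 0x26007  P=1,RW=1,US=1,PS=0
  ✓ 0x26BC9  — 2 lookups
#1 VA=0x3400454 (r,kernel):
  L0 @0x1F[26] → 0x55002  P=0,RW=1,US=0,PS=0
  ⇒ fault: PAGE_NOT_PRESENT  — 1 lookups
#2 VA=0x200C7C6 (r,kernel):
  L0 @0x1F[16] → 0x29007  P=1,RW=1,US=1,PS=0
  L1 @0x29[12] → 0x2B007  P=1,RW=1,US=1,PS=0
  ✓ 0x2B7C6  — 2 lookups
#3 VA=0x200C7C6 (r,kernel):
  TLB hit vpn=0x200C → PA=0x2B7C6

TLB: [["0x120E", "0x26"], ["0x200C", "0x2B"]]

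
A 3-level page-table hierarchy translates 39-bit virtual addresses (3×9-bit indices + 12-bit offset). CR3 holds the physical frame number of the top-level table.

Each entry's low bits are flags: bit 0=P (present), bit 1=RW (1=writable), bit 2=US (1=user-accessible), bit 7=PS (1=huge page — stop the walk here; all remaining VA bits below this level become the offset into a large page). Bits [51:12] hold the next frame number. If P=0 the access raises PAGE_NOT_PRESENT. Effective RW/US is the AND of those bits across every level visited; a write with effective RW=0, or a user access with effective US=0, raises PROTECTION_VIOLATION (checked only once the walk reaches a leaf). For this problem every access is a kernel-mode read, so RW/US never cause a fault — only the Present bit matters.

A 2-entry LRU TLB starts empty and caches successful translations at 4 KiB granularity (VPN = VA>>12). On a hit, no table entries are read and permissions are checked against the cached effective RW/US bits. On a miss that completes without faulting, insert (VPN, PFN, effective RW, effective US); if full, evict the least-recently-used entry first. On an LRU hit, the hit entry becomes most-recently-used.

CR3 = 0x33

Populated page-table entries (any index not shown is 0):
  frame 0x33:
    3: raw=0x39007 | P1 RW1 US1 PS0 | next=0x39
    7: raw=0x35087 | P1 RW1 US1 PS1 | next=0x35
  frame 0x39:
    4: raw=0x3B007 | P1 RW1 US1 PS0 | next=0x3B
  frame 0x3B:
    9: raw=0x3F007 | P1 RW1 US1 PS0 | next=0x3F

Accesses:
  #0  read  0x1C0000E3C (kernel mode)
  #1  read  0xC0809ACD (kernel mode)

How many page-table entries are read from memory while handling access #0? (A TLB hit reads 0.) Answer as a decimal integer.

Per-access translation:
#0 VA=0x1C0000E3C (r,kernel):
  [0] read 0x33 idx=7: raw=0x35087 flags P=1 W=1 U=1 S=1
  ⇒ phys 0x35E3C (huge @L0)  [1 reads]
#1 VA=0xC0809ACD (r,kernel):
  [0] read 0x33 idx=3: raw=0x39007 flags P=1 W=1 U=1 S=0
  [1] read 0x39 idx=4: raw=0x3B007 flags P=1 W=1 U=1 S=0
  [2] read 0x3B idx=9: raw=0x3F007 flags P=1 W=1 U=1 S=0
  ⇒ phys 0x3FACD  [3 reads]

Entries read for #0: 1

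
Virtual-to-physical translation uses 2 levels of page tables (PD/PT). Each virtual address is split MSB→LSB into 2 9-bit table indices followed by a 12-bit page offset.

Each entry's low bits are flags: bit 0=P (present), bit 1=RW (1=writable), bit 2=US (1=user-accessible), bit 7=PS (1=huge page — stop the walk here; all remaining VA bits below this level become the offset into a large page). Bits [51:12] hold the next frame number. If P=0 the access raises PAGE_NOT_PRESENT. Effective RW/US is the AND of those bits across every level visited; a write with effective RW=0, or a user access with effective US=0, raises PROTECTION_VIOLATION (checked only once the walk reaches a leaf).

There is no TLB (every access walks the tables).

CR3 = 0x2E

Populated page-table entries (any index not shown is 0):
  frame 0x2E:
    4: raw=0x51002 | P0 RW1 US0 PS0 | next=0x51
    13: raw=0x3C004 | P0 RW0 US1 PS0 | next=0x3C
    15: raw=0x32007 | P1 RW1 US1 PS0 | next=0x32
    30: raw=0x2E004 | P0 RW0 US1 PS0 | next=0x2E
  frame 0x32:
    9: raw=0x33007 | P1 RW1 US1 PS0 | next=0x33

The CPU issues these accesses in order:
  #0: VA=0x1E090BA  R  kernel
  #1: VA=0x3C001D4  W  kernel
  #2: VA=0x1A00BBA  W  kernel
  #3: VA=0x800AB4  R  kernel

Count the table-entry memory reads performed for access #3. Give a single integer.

Trace:
#0 VA=0x1E090BA (r,kernel):
  [0] read 0x2E idx=15: raw=0x32007 flags P=1 W=1 U=1 S=0
  [1] read 0x32 idx=9: raw=0x33007 flags P=1 W=1 U=1 S=0
  → PA=0x330BA  (2 entries read)
#1 VA=0x3C001D4 (w,kernel):
  [0] read 0x2E idx=30: raw=0x2E004 flags P=0 W=0 U=1 S=0
  → PAGE_NOT_PRESENT  (1 entries read)
#2 VA=0x1A00BBA (w,kernel):
  [0] read 0x2E idx=13: raw=0x3C004 flags P=0 W=0 U=1 S=0
  → PAGE_NOT_PRESENT  (1 entries read)
#3 VA=0x800AB4 (r,kernel):
  [0] read 0x2E idx=4: raw=0x51002 flags P=0 W=1 U=0 S=0
  → PAGE_NOT_PRESENT  (1 entries read)

Entries read for #3: 1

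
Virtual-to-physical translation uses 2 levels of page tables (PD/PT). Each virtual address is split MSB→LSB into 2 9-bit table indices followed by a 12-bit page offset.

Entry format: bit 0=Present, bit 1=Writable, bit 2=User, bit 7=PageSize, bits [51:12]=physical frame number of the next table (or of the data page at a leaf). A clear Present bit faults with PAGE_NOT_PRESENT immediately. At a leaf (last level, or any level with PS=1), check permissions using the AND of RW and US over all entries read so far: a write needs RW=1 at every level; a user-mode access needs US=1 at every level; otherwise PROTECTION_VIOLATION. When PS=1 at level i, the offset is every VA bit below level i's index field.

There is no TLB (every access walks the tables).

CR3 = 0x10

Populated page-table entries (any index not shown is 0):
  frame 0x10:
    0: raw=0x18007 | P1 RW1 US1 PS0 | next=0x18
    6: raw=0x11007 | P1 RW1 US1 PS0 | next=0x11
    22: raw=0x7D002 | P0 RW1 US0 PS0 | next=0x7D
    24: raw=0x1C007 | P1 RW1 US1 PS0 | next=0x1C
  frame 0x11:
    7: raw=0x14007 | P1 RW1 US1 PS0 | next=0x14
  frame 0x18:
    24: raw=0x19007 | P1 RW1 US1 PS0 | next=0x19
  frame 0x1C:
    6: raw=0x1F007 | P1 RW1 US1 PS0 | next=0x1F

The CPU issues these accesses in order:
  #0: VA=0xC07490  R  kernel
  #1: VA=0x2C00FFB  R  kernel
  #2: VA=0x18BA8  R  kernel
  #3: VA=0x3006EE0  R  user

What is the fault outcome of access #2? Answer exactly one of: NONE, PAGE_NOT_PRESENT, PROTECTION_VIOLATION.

Walk each access:
#0 VA=0xC07490 (r,kernel):
  L0: frame=0x10 idx=6 entry=0x11007 [P=1 RW=1 US=1 PS=0]
  L1: frame=0x11 idx=7 entry=0x14007 [P=1 RW=1 US=1 PS=0]
  ⇒ phys 0x14490  [2 reads]
#1 VA=0x2C00FFB (r,kernel):
  L0: frame=0x10 idx=22 entry=0x7D002 [P=0 RW=1 US=0 PS=0]
  ✗ PAGE_NOT_PRESENT  [1 reads]
#2 VA=0x18BA8 (r,kernel):
  L0: frame=0x10 idx=0 entry=0x18007 [P=1 RW=1 US=1 PS=0]
  L1: frame=0x18 idx=24 entry=0x19007 [P=1 RW=1 US=1 PS=0]
  ⇒ phys 0x19BA8  [2 reads]
#3 VA=0x3006EE0 (r,user):
  L0: frame=0x10 idx=24 entry=0x1C007 [P=1 RW=1 US=1 PS=0]
  L1: frame=0x1C idx=6 entry=0x1F007 [P=1 RW=1 US=1 PS=0]
  ⇒ phys 0x1FEE0  [2 reads]

Access #2 fault: NONE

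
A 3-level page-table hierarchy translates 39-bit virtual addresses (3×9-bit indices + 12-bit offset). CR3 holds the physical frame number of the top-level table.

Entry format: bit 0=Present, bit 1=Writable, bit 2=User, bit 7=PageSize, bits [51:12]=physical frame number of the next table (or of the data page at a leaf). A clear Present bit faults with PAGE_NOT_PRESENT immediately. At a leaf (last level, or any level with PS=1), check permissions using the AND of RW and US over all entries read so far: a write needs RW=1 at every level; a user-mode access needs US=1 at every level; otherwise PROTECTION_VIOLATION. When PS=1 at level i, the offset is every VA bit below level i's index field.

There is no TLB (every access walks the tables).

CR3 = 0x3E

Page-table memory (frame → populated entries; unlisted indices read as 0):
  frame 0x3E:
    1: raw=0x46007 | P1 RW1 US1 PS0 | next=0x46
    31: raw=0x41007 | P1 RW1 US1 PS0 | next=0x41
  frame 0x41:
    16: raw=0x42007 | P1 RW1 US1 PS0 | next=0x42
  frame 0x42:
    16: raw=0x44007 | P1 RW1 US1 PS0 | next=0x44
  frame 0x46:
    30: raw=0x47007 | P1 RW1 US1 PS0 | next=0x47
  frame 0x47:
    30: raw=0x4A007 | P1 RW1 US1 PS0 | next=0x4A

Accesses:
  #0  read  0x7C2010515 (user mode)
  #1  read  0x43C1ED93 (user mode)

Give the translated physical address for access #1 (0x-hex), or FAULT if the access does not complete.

Trace:
#0 VA=0x7C2010515 (r,user):
  [0] read 0x3E idx=31: raw=0x41007 flags P=1 W=1 U=1 S=0
  [1] read 0x41 idx=16: raw=0x42007 flags P=1 W=1 U=1 S=0
  [2] read 0x42 idx=16: raw=0x44007 flags P=1 W=1 U=1 S=0
  ⇒ phys 0x44515  [3 reads]
#1 VA=0x43C1ED93 (r,user):
  [0] read 0x3E idx=1: raw=0x46007 flags P=1 W=1 U=1 S=0
  [1] read 0x46 idx=30: raw=0x47007 flags P=1 W=1 U=1 S=0
  [2] read 0x47 idx=30: raw=0x4A007 flags P=1 W=1 U=1 S=0
  ⇒ phys 0x4AD93  [3 reads]

Access #1 PA: 0x4AD93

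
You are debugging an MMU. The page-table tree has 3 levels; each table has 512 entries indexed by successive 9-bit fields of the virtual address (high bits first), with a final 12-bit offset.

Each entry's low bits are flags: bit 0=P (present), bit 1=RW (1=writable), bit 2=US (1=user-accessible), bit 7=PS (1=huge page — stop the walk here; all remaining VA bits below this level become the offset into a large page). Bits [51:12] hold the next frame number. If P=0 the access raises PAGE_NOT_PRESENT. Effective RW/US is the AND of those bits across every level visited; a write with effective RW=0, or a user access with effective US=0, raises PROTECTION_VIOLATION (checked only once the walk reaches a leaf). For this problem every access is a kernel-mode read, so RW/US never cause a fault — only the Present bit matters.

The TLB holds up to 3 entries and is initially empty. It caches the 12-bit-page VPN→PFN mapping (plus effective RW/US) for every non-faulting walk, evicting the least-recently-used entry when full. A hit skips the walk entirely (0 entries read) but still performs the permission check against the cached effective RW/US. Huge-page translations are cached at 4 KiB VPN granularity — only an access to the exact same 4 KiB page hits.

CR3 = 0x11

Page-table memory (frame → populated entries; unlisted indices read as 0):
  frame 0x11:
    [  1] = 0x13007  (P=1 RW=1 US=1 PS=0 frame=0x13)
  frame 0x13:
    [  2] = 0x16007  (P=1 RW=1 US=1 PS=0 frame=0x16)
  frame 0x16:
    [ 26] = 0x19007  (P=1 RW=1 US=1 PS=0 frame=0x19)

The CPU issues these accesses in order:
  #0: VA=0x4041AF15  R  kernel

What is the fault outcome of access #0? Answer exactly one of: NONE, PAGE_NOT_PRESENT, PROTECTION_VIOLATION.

Trace:
#0 VA=0x4041AF15 (r,kernel):
  [0] read 0x11 idx=1: raw=0x13007 flags P=1 W=1 U=1 S=0
  [1] read 0x13 idx=2: raw=0x16007 flags P=1 W=1 U=1 S=0
  [2] read 0x16 idx=26: raw=0x19007 flags P=1 W=1 U=1 S=0
  ✓ 0x19F15  — 3 lookups

Access #0 fault: NONE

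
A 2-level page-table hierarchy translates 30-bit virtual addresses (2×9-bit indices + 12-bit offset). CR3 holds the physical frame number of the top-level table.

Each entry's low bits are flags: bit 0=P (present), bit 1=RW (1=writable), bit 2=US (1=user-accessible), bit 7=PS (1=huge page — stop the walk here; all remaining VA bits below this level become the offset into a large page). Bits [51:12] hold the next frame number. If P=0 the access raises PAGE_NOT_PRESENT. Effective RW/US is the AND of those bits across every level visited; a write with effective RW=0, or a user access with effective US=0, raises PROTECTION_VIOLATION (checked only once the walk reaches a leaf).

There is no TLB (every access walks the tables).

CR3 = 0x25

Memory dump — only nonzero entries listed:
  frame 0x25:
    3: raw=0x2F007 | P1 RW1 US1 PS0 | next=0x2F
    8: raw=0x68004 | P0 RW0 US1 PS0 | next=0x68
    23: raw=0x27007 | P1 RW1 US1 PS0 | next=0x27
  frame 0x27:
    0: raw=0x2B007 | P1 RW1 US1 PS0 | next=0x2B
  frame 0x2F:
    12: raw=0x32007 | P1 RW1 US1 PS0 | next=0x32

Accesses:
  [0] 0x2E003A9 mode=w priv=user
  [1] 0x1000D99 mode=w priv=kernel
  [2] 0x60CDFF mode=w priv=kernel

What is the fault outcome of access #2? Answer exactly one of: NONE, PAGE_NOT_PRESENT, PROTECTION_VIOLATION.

Per-access translation:
#0 VA=0x2E003A9 (w,user):
  [0] read 0x25 idx=23: raw=0x27007 flags P=1 W=1 U=1 S=0
  [1] read 0x27 idx=0: raw=0x2B007 flags P=1 W=1 U=1 S=0
  ✓ 0x2B3A9  — 2 lookups
#1 VA=0x1000D99 (w,kernel):
  [0] read 0x25 idx=8: raw=0x68004 flags P=0 W=0 U=1 S=0
  ⇒ fault: PAGE_NOT_PRESENT  — 1 lookups
#2 VA=0x60CDFF (w,kernel):
  [0] read 0x25 idx=3: raw=0x2F007 flags P=1 W=1 U=1 S=0
  [1] read 0x2F idx=12: raw=0x32007 flags P=1 W=1 U=1 S=0
  ✓ 0x32DFF  — 2 lookups

Access #2 fault: NONE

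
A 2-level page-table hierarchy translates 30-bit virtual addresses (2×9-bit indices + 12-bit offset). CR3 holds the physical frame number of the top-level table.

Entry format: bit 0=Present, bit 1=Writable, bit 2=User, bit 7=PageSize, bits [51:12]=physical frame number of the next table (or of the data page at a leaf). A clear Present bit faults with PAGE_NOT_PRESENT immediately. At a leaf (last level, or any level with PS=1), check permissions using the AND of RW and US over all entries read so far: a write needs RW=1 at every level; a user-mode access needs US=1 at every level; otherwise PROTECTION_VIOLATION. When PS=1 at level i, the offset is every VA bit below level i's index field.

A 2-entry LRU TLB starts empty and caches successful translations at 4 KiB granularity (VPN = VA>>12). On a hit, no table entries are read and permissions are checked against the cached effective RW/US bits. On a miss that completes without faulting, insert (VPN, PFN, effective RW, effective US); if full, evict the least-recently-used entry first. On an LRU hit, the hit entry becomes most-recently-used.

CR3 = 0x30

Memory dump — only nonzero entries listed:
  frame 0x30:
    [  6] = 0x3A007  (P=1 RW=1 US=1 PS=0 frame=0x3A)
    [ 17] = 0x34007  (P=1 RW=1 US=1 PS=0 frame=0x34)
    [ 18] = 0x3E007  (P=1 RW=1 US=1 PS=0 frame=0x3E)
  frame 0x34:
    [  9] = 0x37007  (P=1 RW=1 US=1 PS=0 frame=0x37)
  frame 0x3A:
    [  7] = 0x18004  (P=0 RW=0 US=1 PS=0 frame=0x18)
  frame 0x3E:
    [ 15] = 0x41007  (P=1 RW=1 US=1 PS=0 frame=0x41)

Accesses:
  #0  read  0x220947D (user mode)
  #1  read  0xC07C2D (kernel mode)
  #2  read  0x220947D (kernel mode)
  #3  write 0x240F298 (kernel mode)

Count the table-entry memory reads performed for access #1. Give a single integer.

Walk each access:
#0 VA=0x220947D (r,user):
  lvl0: tbl 0x30, slot 17 ⇒ 0x34007 (P1/RW1/US1/PS0)
  lvl1: tbl 0x34, slot 9 ⇒ 0x37007 (P1/RW1/US1/PS0)
  → PA=0x3747D  (2 entries read)
#1 VA=0xC07C2D (r,kernel):
  lvl0: tbl 0x30, slot 6 ⇒ 0x3A007 (P1/RW1/US1/PS0)
  lvl1: tbl 0x3A, slot 7 ⇒ 0x18004 (P0/RW0/US1/PS0)
  ✗ PAGE_NOT_PRESENT  [2 reads]
#2 VA=0x220947D (r,kernel):
  TLB hit vpn=0x2209 → PA=0x3747D
#3 VA=0x240F298 (w,kernel):
  lvl0: tbl 0x30, slot 18 ⇒ 0x3E007 (P1/RW1/US1/PS0)
  lvl1: tbl 0x3E, slot 15 ⇒ 0x41007 (P1/RW1/US1/PS0)
  → PA=0x41298  (2 entries read)

Entries read for #1: 2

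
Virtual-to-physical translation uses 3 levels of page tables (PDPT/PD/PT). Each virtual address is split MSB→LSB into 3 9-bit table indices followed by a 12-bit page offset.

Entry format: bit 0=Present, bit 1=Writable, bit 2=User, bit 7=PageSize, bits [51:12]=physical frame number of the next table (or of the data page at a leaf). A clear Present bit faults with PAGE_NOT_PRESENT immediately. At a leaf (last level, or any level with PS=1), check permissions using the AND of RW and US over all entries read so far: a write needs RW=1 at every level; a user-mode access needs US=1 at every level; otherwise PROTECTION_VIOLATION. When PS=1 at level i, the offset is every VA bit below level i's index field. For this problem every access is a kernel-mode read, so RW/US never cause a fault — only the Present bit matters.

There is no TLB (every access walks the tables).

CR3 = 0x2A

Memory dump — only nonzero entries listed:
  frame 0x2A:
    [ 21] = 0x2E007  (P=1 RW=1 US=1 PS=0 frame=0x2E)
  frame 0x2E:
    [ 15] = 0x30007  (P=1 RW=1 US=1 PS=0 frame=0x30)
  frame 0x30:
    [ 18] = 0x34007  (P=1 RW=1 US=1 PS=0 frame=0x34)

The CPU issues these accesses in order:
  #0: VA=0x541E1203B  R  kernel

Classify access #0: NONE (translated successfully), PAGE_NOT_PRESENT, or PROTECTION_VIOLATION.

Trace:
#0 VA=0x541E1203B (r,kernel):
  lvl0: tbl 0x2A, slot 21 ⇒ 0x2E007 (P1/RW1/US1/PS0)
  lvl1: tbl 0x2E, slot 15 ⇒ 0x30007 (P1/RW1/US1/PS0)
  lvl2: tbl 0x30, slot 18 ⇒ 0x34007 (P1/RW1/US1/PS0)
  → PA=0x3403B  (3 entries read)

Access #0 fault: NONE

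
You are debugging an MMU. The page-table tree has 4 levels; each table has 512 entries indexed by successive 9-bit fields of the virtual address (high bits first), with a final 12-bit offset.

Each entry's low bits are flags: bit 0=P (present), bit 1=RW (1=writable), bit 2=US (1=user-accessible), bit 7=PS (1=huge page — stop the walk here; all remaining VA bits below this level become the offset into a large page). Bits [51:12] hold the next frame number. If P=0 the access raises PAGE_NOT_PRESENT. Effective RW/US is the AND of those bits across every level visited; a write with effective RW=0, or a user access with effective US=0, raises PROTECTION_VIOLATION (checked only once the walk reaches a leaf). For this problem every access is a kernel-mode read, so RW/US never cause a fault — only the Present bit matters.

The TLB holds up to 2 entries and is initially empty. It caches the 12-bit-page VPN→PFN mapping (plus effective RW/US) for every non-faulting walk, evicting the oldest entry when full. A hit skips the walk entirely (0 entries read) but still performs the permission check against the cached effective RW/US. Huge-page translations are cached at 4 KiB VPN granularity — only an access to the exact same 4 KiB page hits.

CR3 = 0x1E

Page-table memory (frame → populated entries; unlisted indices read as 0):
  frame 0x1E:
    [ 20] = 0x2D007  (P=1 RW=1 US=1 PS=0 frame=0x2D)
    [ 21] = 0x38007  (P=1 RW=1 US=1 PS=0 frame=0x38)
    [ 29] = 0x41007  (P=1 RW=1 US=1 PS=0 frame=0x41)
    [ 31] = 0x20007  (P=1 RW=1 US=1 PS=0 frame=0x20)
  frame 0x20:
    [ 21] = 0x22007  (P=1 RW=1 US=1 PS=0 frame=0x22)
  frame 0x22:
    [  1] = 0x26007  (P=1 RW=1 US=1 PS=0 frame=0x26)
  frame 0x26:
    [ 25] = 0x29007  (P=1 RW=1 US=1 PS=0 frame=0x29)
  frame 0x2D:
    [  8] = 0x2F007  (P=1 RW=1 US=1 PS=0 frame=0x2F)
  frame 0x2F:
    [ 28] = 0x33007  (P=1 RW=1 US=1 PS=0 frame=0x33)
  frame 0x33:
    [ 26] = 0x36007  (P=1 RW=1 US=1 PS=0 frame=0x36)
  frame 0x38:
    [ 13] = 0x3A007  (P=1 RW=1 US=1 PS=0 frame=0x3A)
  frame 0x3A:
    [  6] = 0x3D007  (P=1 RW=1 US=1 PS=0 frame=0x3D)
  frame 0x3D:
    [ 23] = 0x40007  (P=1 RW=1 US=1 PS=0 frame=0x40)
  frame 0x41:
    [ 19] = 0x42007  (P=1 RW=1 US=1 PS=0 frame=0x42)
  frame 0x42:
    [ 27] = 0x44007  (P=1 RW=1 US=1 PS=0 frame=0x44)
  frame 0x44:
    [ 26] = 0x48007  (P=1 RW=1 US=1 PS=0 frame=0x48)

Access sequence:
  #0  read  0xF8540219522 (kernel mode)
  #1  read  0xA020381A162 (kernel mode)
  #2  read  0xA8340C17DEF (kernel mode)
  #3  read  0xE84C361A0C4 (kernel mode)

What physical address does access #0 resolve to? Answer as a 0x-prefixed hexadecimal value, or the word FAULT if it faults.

Per-access translation:
#0 VA=0xF8540219522 (r,kernel):
  lvl0: tbl 0x1E, slot 31 ⇒ 0x20007 (P1/RW1/US1/PS0)
  lvl1: tbl 0x20, slot 21 ⇒ 0x22007 (P1/RW1/US1/PS0)
  lvl2: tbl 0x22, slot 1 ⇒ 0x26007 (P1/RW1/US1/PS0)
  lvl3: tbl 0x26, slot 25 ⇒ 0x29007 (P1/RW1/US1/PS0)
  → PA=0x29522  (4 entries read)
#1 VA=0xA020381A162 (r,kernel):
  lvl0: tbl 0x1E, slot 20 ⇒ 0x2D007 (P1/RW1/US1/PS0)
  lvl1: tbl 0x2D, slot 8 ⇒ 0x2F007 (P1/RW1/US1/PS0)
  lvl2: tbl 0x2F, slot 28 ⇒ 0x33007 (P1/RW1/US1/PS0)
  lvl3: tbl 0x33, slot 26 ⇒ 0x36007 (P1/RW1/US1/PS0)
  → PA=0x36162  (4 entries read)
#2 VA=0xA8340C17DEF (r,kernel):
  lvl0: tbl 0x1E, slot 21 ⇒ 0x38007 (P1/RW1/US1/PS0)
  lvl1: tbl 0x38, slot 13 ⇒ 0x3A007 (P1/RW1/US1/PS0)
  lvl2: tbl 0x3A, slot 6 ⇒ 0x3D007 (P1/RW1/US1/PS0)
  lvl3: tbl 0x3D, slot 23 ⇒ 0x40007 (P1/RW1/US1/PS0)
  → PA=0x40DEF  (4 entries read)
#3 VA=0xE84C361A0C4 (r,kernel):
  lvl0: tbl 0x1E, slot 29 ⇒ 0x41007 (P1/RW1/US1/PS0)
  lvl1: tbl 0x41, slot 19 ⇒ 0x42007 (P1/RW1/US1/PS0)
  lvl2: tbl 0x42, slot 27 ⇒ 0x44007 (P1/RW1/US1/PS0)
  lvl3: tbl 0x44, slot 26 ⇒ 0x48007 (P1/RW1/US1/PS0)
  → PA=0x480C4  (4 entries read)

Access #0 PA: 0x29522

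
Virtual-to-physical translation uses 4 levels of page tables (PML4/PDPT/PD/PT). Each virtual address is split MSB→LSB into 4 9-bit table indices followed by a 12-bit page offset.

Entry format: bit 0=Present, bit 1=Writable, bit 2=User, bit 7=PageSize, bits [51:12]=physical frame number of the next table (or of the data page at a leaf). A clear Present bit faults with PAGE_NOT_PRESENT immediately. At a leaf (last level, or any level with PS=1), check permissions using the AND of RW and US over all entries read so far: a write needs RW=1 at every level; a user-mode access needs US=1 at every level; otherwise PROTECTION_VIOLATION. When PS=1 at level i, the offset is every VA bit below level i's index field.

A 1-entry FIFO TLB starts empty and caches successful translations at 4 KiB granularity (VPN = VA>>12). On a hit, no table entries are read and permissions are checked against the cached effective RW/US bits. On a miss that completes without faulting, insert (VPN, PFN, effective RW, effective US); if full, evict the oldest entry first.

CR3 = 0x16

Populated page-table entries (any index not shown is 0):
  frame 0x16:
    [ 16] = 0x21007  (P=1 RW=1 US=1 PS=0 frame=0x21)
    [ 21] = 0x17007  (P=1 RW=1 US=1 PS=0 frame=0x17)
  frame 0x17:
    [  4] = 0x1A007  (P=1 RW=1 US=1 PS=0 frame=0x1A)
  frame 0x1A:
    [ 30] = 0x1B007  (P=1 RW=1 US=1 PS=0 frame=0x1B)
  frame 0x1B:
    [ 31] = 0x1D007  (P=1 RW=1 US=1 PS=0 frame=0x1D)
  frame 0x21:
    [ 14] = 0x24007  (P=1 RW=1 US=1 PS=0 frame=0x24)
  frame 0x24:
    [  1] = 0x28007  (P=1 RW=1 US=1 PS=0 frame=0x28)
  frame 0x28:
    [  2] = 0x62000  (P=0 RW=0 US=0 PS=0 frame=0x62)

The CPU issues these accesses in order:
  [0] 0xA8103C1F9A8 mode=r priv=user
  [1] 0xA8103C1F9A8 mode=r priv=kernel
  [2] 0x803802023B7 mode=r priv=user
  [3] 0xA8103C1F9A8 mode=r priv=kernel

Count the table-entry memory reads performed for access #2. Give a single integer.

Walk each access:
#0 VA=0xA8103C1F9A8 (r,user):
  lvl0: tbl 0x16, slot 21 ⇒ 0x17007 (P1/RW1/US1/PS0)
  lvl1: tbl 0x17, slot 4 ⇒ 0x1A007 (P1/RW1/US1/PS0)
  lvl2: tbl 0x1A, slot 30 ⇒ 0x1B007 (P1/RW1/US1/PS0)
  lvl3: tbl 0x1B, slot 31 ⇒ 0x1D007 (P1/RW1/US1/PS0)
  ✓ 0x1D9A8  — 4 lookups
#1 VA=0xA8103C1F9A8 (r,kernel):
  TLB hit vpn=0xA8103C1F → PA=0x1D9A8
#2 VA=0x803802023B7 (r,user):
  lvl0: tbl 0x16, slot 16 ⇒ 0x21007 (P1/RW1/US1/PS0)
  lvl1: tbl 0x21, slot 14 ⇒ 0x24007 (P1/RW1/US1/PS0)
  lvl2: tbl 0x24, slot 1 ⇒ 0x28007 (P1/RW1/US1/PS0)
  lvl3: tbl 0x28, slot 2 ⇒ 0x62000 (P0/RW0/US0/PS0)
  ✗ PAGE_NOT_PRESENT  [4 reads]
#3 VA=0xA8103C1F9A8 (r,kernel):
  TLB hit vpn=0xA8103C1F → PA=0x1D9A8

Entries read for #2: 4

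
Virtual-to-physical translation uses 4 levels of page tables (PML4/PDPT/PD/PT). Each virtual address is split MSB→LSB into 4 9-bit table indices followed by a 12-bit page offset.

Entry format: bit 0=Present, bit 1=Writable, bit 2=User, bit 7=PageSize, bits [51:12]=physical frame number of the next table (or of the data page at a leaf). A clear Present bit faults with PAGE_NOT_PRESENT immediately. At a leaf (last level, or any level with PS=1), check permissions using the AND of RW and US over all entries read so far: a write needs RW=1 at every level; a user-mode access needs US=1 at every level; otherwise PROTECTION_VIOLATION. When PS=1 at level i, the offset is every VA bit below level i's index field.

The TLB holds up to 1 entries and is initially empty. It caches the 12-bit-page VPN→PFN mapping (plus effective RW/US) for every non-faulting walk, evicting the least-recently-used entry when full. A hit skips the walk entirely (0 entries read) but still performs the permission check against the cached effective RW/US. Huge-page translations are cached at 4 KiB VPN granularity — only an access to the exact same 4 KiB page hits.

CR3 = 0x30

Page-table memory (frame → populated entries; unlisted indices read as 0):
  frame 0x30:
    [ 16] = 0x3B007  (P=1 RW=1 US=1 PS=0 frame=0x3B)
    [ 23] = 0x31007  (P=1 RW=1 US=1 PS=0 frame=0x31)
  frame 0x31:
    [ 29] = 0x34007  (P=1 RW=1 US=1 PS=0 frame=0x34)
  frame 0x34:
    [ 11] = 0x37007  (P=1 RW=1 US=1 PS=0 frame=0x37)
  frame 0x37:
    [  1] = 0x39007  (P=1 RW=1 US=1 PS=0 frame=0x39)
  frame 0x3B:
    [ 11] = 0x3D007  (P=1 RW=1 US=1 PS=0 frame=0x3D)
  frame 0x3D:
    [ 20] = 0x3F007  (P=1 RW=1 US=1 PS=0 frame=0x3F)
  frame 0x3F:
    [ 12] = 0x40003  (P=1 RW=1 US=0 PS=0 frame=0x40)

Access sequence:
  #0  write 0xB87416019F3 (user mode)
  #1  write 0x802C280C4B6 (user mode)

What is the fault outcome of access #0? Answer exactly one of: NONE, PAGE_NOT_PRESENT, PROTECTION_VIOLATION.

Trace:
#0 VA=0xB87416019F3 (w,user):
  L0: frame=0x30 idx=23 entry=0x31007 [P=1 RW=1 US=1 PS=0]
  L1: frame=0x31 idx=29 entry=0x34007 [P=1 RW=1 US=1 PS=0]
  L2: frame=0x34 idx=11 entry=0x37007 [P=1 RW=1 US=1 PS=0]
  L3: frame=0x37 idx=1 entry=0x39007 [P=1 RW=1 US=1 PS=0]
  → PA=0x399F3  (4 entries read)
#1 VA=0x802C280C4B6 (w,user):
  L0: frame=0x30 idx=16 entry=0x3B007 [P=1 RW=1 US=1 PS=0]
  L1: frame=0x3B idx=11 entry=0x3D007 [P=1 RW=1 US=1 PS=0]
  L2: frame=0x3D idx=20 entry=0x3F007 [P=1 RW=1 US=1 PS=0]
  L3: frame=0x3F idx=12 entry=0x40003 [P=1 RW=1 US=0 PS=0]
  ✗ PROTECTION_VIOLATION  [4 reads]

Access #0 fault: NONE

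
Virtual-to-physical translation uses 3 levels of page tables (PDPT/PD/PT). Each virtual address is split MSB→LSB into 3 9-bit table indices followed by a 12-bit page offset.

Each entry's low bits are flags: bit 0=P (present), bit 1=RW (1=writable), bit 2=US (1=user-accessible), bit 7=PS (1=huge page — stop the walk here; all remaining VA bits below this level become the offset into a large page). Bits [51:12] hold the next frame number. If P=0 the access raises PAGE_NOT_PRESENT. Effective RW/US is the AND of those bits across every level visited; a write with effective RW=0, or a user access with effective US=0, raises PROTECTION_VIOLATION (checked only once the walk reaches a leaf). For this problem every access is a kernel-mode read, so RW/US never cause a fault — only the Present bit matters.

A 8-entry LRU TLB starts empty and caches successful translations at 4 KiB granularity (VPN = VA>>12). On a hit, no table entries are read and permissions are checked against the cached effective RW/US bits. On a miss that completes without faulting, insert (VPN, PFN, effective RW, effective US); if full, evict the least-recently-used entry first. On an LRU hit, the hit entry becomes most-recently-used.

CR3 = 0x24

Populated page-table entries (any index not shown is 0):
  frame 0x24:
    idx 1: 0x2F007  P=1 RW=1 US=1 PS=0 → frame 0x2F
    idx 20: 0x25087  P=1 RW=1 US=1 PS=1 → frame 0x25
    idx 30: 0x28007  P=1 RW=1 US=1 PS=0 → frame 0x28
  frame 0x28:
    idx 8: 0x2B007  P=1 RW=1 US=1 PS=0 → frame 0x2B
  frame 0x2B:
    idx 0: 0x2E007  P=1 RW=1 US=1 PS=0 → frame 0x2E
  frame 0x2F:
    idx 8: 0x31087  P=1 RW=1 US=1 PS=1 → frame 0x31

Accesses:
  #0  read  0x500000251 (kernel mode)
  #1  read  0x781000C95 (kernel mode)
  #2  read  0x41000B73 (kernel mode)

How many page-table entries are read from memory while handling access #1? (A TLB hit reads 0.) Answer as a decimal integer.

Trace:
#0 VA=0x500000251 (r,kernel):
  L0 @0x24[20] → 0x25087  P=1,RW=1,US=1,PS=1
  → PA=0x25251 (huge @L0)  (1 entries read)
#1 VA=0x781000C95 (r,kernel):
  L0 @0x24[30] → 0x28007  P=1,RW=1,US=1,PS=0
  L1 @0x28[8] → 0x2B007  P=1,RW=1,US=1,PS=0
  L2 @0x2B[0] → 0x2E007  P=1,RW=1,US=1,PS=0
  → PA=0x2EC95  (3 entries read)
#2 VA=0x41000B73 (r,kernel):
  L0 @0x24[1] → 0x2F007  P=1,RW=1,US=1,PS=0
  L1 @0x2F[8] → 0x31087  P=1,RW=1,US=1,PS=1
  → PA=0x31B73 (huge @L1)  (2 entries read)

Entries read for #1: 3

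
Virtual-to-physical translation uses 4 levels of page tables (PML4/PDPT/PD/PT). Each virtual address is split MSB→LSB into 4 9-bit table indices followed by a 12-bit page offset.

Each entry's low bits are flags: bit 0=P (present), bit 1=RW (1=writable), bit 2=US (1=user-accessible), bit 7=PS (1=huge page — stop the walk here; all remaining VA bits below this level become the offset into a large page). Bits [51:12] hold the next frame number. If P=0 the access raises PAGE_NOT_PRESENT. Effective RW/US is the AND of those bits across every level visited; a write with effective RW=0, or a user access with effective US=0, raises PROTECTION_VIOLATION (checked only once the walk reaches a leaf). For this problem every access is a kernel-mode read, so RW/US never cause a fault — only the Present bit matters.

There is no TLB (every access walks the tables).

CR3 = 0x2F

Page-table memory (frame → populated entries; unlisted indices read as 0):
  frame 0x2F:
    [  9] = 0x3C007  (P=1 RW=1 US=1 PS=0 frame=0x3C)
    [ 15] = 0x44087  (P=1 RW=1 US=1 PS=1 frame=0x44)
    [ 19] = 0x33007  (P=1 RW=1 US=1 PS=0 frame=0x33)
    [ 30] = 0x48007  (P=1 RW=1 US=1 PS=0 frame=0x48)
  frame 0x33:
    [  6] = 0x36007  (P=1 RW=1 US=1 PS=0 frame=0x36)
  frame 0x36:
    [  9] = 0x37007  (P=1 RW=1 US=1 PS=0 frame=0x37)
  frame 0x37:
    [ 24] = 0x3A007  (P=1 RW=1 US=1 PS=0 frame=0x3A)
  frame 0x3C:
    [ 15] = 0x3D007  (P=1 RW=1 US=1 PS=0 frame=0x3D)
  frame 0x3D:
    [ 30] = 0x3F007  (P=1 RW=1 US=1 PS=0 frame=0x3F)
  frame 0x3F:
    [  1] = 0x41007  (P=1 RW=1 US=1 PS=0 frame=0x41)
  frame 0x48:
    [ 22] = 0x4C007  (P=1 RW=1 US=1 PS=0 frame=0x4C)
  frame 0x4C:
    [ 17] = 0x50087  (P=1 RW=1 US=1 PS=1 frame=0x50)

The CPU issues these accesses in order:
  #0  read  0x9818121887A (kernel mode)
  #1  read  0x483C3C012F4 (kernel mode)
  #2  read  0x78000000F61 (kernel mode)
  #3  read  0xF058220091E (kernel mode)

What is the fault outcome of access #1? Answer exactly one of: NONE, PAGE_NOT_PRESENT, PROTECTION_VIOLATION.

Per-access translation:
#0 VA=0x9818121887A (r,kernel):
  lvl0: tbl 0x2F, slot 19 ⇒ 0x33007 (P1/RW1/US1/PS0)
  lvl1: tbl 0x33, slot 6 ⇒ 0x36007 (P1/RW1/US1/PS0)
  lvl2: tbl 0x36, slot 9 ⇒ 0x37007 (P1/RW1/US1/PS0)
  lvl3: tbl 0x37, slot 24 ⇒ 0x3A007 (P1/RW1/US1/PS0)
  ⇒ phys 0x3A87A  [4 reads]
#1 VA=0x483C3C012F4 (r,kernel):
  lvl0: tbl 0x2F, slot 9 ⇒ 0x3C007 (P1/RW1/US1/PS0)
  lvl1: tbl 0x3C, slot 15 ⇒ 0x3D007 (P1/RW1/US1/PS0)
  lvl2: tbl 0x3D, slot 30 ⇒ 0x3F007 (P1/RW1/US1/PS0)
  lvl3: tbl 0x3F, slot 1 ⇒ 0x41007 (P1/RW1/US1/PS0)
  ⇒ phys 0x412F4  [4 reads]
#2 VA=0x78000000F61 (r,kernel):
  lvl0: tbl 0x2F, slot 15 ⇒ 0x44087 (P1/RW1/US1/PS1)
  ⇒ phys 0x44F61 (huge @L0)  [1 reads]
#3 VA=0xF058220091E (r,kernel):
  lvl0: tbl 0x2F, slot 30 ⇒ 0x48007 (P1/RW1/US1/PS0)
  lvl1: tbl 0x48, slot 22 ⇒ 0x4C007 (P1/RW1/US1/PS0)
  lvl2: tbl 0x4C, slot 17 ⇒ 0x50087 (P1/RW1/US1/PS1)
  ⇒ phys 0x5091E (huge @L2)  [3 reads]

Access #1 fault: NONE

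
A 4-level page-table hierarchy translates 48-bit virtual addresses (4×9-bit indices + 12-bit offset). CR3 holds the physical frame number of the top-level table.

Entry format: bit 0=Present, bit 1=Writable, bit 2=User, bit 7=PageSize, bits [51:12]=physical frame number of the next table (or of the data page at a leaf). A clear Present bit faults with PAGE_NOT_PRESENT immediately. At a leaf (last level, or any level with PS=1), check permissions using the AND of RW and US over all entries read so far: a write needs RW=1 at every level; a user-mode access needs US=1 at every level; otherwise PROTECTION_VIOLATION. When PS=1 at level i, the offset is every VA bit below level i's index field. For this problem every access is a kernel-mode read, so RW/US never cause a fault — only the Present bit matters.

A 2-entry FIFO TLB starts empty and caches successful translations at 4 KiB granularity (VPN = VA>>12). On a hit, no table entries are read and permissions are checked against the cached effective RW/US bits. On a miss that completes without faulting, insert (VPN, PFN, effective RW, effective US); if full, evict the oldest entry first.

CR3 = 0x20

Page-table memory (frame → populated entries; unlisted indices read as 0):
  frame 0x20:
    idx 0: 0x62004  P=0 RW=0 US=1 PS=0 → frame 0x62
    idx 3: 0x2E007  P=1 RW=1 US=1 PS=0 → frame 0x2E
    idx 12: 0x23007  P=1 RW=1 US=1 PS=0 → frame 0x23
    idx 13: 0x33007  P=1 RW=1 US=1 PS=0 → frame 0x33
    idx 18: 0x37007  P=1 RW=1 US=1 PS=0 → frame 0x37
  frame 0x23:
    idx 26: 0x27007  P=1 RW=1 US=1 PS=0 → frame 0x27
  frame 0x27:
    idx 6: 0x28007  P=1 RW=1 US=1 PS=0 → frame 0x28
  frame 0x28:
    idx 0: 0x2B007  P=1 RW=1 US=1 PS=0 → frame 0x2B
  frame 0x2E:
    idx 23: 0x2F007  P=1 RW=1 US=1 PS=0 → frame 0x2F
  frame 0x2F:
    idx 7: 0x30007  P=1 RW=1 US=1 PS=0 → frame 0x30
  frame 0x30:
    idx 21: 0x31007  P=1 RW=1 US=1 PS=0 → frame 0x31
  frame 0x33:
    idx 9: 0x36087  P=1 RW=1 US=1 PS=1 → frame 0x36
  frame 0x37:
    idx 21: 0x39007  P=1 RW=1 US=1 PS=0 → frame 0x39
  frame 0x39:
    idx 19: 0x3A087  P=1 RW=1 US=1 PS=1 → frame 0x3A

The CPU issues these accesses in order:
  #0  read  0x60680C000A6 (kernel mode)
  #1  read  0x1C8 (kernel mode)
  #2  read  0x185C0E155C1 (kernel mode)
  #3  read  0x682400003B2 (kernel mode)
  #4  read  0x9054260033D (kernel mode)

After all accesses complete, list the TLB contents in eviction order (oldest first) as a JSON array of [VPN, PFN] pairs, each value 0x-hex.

Walk each access:
#0 VA=0x60680C000A6 (r,kernel):
  [0] read 0x20 idx=12: raw=0x23007 flags P=1 W=1 U=1 S=0
  [1] read 0x23 idx=26: raw=0x27007 flags P=1 W=1 U=1 S=0
  [2] read 0x27 idx=6: raw=0x28007 flags P=1 W=1 U=1 S=0
  [3] read 0x28 idx=0: raw=0x2B007 flags P=1 W=1 U=1 S=0
  ✓ 0x2B0A6  — 4 lookups
#1 VA=0x1C8 (r,kernel):
  [0] read 0x20 idx=0: raw=0x62004 flags P=0 W=0 U=1 S=0
  ⇒ fault: PAGE_NOT_PRESENT  — 1 lookups
#2 VA=0x185C0E155C1 (r,kernel):
  [0] read 0x20 idx=3: raw=0x2E007 flags P=1 W=1 U=1 S=0
  [1] read 0x2E idx=23: raw=0x2F007 flags P=1 W=1 U=1 S=0
  [2] read 0x2F idx=7: raw=0x30007 flags P=1 W=1 U=1 S=0
  [3] read 0x30 idx=21: raw=0x31007 flags P=1 W=1 U=1 S=0
  ✓ 0x315C1  — 4 lookups
#3 VA=0x682400003B2 (r,kernel):
  [0] read 0x20 idx=13: raw=0x33007 flags P=1 W=1 U=1 S=0
  [1] read 0x33 idx=9: raw=0x36087 flags P=1 W=1 U=1 S=1
  ✓ 0x363B2 (huge @L1)  — 2 lookups
#4 VA=0x9054260033D (r,kernel):
  [0] read 0x20 idx=18: raw=0x37007 flags P=1 W=1 U=1 S=0
  [1] read 0x37 idx=21: raw=0x39007 flags P=1 W=1 U=1 S=0
  [2] read 0x39 idx=19: raw=0x3A087 flags P=1 W=1 U=1 S=1
  ✓ 0x3A33D (huge @L2)  — 3 lookups

TLB: [["0x68240000", "0x36"], ["0x90542600", "0x3A"]]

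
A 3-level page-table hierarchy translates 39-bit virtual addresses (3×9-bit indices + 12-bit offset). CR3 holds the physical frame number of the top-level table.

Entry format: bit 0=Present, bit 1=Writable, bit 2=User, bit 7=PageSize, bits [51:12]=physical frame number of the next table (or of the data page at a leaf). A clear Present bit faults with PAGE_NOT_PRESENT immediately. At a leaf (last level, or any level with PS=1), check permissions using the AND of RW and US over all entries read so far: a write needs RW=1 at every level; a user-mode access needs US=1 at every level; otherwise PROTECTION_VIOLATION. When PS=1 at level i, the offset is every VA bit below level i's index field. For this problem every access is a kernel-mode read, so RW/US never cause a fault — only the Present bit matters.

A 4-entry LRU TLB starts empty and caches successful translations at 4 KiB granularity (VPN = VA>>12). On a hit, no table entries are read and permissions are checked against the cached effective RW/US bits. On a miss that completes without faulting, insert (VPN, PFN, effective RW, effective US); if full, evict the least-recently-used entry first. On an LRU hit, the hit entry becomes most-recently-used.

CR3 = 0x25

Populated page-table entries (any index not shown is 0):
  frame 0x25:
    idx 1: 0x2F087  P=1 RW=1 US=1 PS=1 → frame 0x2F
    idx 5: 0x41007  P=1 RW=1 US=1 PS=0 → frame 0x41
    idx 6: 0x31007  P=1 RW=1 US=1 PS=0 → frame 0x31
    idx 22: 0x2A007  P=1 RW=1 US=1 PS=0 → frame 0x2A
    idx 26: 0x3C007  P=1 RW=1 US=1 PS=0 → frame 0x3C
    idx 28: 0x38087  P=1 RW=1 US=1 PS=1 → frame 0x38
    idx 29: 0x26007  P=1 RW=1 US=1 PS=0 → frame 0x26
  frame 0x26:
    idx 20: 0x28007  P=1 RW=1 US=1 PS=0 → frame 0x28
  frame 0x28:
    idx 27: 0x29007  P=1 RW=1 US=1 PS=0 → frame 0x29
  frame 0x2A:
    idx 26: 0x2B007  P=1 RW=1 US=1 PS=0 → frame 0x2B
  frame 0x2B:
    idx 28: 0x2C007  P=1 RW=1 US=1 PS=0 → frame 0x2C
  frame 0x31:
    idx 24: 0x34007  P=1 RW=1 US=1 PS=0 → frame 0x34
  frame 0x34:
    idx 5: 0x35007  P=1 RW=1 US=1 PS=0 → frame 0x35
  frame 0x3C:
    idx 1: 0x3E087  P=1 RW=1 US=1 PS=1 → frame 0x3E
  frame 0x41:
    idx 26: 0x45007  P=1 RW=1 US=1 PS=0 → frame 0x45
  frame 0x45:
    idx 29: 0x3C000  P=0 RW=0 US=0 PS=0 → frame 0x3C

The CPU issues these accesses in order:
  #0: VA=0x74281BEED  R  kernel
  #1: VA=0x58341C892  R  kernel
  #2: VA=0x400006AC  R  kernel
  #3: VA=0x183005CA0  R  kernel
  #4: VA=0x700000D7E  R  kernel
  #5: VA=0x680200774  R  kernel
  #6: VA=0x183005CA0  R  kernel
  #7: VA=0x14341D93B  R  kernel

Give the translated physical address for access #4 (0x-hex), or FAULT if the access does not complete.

Walk each access:
#0 VA=0x74281BEED (r,kernel):
  lvl0: tbl 0x25, slot 29 ⇒ 0x26007 (P1/RW1/US1/PS0)
  lvl1: tbl 0x26, slot 20 ⇒ 0x28007 (P1/RW1/US1/PS0)
  lvl2: tbl 0x28, slot 27 ⇒ 0x29007 (P1/RW1/US1/PS0)
  → PA=0x29EED  (3 entries read)
#1 VA=0x58341C892 (r,kernel):
  lvl0: tbl 0x25, slot 22 ⇒ 0x2A007 (P1/RW1/US1/PS0)
  lvl1: tbl 0x2A, slot 26 ⇒ 0x2B007 (P1/RW1/US1/PS0)
  lvl2: tbl 0x2B, slot 28 ⇒ 0x2C007 (P1/RW1/US1/PS0)
  → PA=0x2C892  (3 entries read)
#2 VA=0x400006AC (r,kernel):
  lvl0: tbl 0x25, slot 1 ⇒ 0x2F087 (P1/RW1/US1/PS1)
  → PA=0x2F6AC (huge @L0)  (1 entries read)
#3 VA=0x183005CA0 (r,kernel):
  lvl0: tbl 0x25, slot 6 ⇒ 0x31007 (P1/RW1/US1/PS0)
  lvl1: tbl 0x31, slot 24 ⇒ 0x34007 (P1/RW1/US1/PS0)
  lvl2: tbl 0x34, slot 5 ⇒ 0x35007 (P1/RW1/US1/PS0)
  → PA=0x35CA0  (3 entries read)
#4 VA=0x700000D7E (r,kernel):
  lvl0: tbl 0x25, slot 28 ⇒ 0x38087 (P1/RW1/US1/PS1)
  → PA=0x38D7E (huge @L0)  (1 entries read)
#5 VA=0x680200774 (r,kernel):
  lvl0: tbl 0x25, slot 26 ⇒ 0x3C007 (P1/RW1/US1/PS0)
  lvl1: tbl 0x3C, slot 1 ⇒ 0x3E087 (P1/RW1/US1/PS1)
  → PA=0x3E774 (huge @L1)  (2 entries read)
#6 VA=0x183005CA0 (r,kernel):
  TLB hit vpn=0x183005 → PA=0x35CA0
#7 VA=0x14341D93B (r,kernel):
  lvl0: tbl 0x25, slot 5 ⇒ 0x41007 (P1/RW1/US1/PS0)
  lvl1: tbl 0x41, slot 26 ⇒ 0x45007 (P1/RW1/US1/PS0)
  lvl2: tbl 0x45, slot 29 ⇒ 0x3C000 (P0/RW0/US0/PS0)
  ✗ PAGE_NOT_PRESENT  [3 reads]

Access #4 PA: 0x38D7E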